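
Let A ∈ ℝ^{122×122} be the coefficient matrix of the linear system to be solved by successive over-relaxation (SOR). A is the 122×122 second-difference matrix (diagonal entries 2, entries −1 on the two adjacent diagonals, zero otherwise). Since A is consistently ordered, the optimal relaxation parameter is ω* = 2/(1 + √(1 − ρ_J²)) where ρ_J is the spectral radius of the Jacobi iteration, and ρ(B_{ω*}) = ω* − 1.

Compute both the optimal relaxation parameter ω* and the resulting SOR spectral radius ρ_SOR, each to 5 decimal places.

ω* = 1.95019, ρ_SOR = 0.95019

B_J for the 122×122 system has eigenvalues cos(kπ/123); ρ_J = cos(π/123) = 0.99967.
root = sin(π/123) = 0.025539  (since 1−cos² = sin²).
[ω*] 2 ÷ (1 + 0.025539) = 2 ÷ 1.025539 = 1.95019.
Hence ρ(B_{ω*}) = 1.95019 − 1 = 0.95019.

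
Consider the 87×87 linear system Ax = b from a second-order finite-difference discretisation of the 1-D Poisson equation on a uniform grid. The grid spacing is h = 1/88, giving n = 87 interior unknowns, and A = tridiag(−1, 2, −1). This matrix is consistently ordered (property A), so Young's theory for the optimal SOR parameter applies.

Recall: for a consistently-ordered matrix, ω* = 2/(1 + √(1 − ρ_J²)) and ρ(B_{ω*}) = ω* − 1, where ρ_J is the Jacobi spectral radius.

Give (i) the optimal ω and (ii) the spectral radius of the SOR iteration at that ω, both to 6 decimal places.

spectrum of D⁻¹(L+U) = {cos(kπ/88) : 1≤k≤87}; ρ_J = cos(π/88) = 0.999363.
root = sin(π/88) = 0.0356923  (since 1−cos² = sin²).
ω* = 2 / (1 + 0.0356923) = 2 / 1.0356923 ≈ 1.931075.
[ρ_SOR] ω* − 1 = 0.931075.

ω* = 1.931075, ρ_SOR = 0.931075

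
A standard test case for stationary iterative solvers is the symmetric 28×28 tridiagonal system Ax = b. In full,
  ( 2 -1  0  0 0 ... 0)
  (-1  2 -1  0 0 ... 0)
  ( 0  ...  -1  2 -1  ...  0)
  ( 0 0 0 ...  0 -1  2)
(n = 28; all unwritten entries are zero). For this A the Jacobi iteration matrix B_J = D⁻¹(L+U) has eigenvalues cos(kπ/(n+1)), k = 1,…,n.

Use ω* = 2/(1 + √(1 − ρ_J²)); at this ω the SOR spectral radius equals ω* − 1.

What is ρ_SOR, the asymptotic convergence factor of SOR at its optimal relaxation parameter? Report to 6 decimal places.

ρ_SOR = 0.804860

n=28: λ(B_J) = 1 − λ(A)/2 = cos(kπ/29); k=1 gives ρ_J = 0.994138.
√(1−ρ_J²) = |sin(π/29)| = 0.1081190
So ω* = 2/1.1081190 = 1.804860 (Young).
and ρ(B_{ω*}) = 1.804860 − 1 = 0.804860.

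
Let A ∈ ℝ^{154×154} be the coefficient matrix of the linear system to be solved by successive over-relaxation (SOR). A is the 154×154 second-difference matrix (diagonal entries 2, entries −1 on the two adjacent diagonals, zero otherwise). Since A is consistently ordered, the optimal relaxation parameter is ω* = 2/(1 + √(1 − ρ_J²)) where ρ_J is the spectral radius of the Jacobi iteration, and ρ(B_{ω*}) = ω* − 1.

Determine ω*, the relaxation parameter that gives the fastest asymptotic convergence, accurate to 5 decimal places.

ω* = 1.96027

[ρ_J] n=154: ρ(B_J) = cos(π/(n+1)) = cos(π/155) = 0.99979.
root = sin(π/155) = 0.020267  (since 1−cos² = sin²).
Young: ω* = 2/(1+√(1−ρ_J²)) = 2/(1+0.020267) = 2/1.020267 = 1.96027.
Hence ρ(B_{ω*}) = 1.96027 − 1 = 0.96027.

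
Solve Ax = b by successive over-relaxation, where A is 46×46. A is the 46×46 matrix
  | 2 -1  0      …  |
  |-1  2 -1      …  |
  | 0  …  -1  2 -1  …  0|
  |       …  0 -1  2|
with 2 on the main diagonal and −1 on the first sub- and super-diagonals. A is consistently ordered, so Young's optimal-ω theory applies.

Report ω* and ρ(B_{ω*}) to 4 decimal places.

With n=46, ρ(Jacobi) = cos(π/47) = 0.9978.
1 − cos²(π/47) = sin²(π/47) ⇒ √(1−ρ_J²) = sin(π/47) = 0.06679.
ω* = 2/(1 + 0.06679) = 2/1.06679 = 1.8748.
ρ_SOR = ω* − 1 ≈ 0.8748.

ω* = 1.8748, ρ_SOR = 0.8748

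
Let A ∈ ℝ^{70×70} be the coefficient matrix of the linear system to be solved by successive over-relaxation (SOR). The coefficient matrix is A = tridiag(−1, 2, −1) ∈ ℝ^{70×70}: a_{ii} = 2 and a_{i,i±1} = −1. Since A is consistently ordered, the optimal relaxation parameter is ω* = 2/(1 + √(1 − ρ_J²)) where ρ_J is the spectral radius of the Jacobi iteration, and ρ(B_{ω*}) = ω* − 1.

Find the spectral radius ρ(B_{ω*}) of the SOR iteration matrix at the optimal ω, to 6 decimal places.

ρ_SOR = 0.915281

With n=70, ρ(Jacobi) = cos(π/71) = 0.999021.
√(1 − cos²(π/71)) = sin(π/71) ≈ 0.0442333.
ω* = 2/(1+0.0442333) = 1.915281
At ω = 1.915281 every |λ(B_ω)| = ω−1, so ρ_SOR = 0.915281.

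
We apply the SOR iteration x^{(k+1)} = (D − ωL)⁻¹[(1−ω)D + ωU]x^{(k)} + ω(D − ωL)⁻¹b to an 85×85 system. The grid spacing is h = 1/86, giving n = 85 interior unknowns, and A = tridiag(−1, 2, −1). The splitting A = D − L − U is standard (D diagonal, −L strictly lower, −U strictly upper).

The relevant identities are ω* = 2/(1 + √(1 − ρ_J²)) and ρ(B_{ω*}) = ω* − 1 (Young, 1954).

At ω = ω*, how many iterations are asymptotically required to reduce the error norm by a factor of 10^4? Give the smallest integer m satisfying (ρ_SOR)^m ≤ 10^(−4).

½·tridiag(1,0,1) at n=85: λ_k = cos(kπ/86); max |λ| at k=1 ⇒ ρ_J = cos(π/86) ≈ 0.9993328.
√(1−ρ_J²) = |sin(π/86)| = 0.0365220
ω* = 2/(1+0.0365220) = 1.9295297
[ρ_SOR] ω* − 1 = 0.9295297.
ρ_SOR^m ≤ 10^(−4) ⇔ m ≥ 4·ln10/(−ln 0.9295297) = 9.21034/0.0730765 = 126.037; m = ⌈126.037⌉ = 127.

m = 127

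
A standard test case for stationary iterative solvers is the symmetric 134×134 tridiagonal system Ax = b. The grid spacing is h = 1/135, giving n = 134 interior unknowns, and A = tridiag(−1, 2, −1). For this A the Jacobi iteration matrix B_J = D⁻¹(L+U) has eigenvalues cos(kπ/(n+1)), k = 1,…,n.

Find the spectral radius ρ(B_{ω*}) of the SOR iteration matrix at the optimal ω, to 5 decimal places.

ρ_SOR = 0.95452

[ρ_J] n=134: ρ(B_J) = cos(π/(n+1)) = cos(π/135) = 0.99973.
√(1−ρ_J²) = |sin(π/135)| = 0.023269
Young: ω* = 2/(1+√(1−ρ_J²)) = 2/(1+0.023269) = 2/1.023269 = 1.95452.
Hence ρ(B_{ω*}) = 1.95452 − 1 = 0.95452.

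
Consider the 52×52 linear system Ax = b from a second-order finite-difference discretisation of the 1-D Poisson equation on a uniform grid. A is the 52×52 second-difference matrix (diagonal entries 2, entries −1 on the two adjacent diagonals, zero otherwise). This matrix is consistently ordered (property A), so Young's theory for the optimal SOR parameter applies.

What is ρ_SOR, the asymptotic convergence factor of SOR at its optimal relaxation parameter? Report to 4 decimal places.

ρ_SOR = 0.8881

[ρ_J] n=52: ρ(B_J) = cos(π/(n+1)) = cos(π/53) = 0.9982.
√(1 − cos²(π/53)) = sin(π/53) ≈ 0.05924.
ω* = 2/(1 + 0.05924) = 2/1.05924 = 1.8881.
ρ_SOR = ω* − 1 = 1.8881 − 1 = 0.8881.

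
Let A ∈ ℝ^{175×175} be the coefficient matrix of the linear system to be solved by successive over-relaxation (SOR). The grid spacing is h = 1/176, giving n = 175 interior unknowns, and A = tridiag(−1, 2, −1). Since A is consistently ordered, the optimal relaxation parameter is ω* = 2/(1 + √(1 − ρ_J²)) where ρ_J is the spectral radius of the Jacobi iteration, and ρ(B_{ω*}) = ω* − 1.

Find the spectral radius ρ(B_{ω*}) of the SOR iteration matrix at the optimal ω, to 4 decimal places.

ρ_SOR = 0.9649

½·tridiag(1,0,1) at n=175: λ_k = cos(kπ/176); max |λ| at k=1 ⇒ ρ_J = cos(π/176) ≈ 0.9998.
√(1−ρ_J²) simplifies to sin(π/176) = 0.01785.
Young: ω* = 2/(1+√(1−ρ_J²)) = 2/(1+0.01785) = 2/1.01785 = 1.9649.
At ω = 1.9649 every |λ(B_ω)| = ω−1, so ρ_SOR = 0.9649.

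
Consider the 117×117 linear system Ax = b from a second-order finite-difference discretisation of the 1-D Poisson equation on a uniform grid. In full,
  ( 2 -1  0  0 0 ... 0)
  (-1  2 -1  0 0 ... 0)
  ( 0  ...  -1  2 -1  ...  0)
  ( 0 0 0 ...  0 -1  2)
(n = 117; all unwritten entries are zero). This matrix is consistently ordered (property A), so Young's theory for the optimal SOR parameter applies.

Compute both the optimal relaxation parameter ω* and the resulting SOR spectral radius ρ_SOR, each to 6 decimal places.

[ρ_J] n=117: ρ(B_J) = cos(π/(n+1)) = cos(π/118) = 0.999646.
√(1 − cos²(π/118)) = sin(π/118) ≈ 0.0266205.
ω* = 2/(1+0.0266205) = 1.948140
ρ_SOR = ω* − 1 ≈ 0.948140.

ω* = 1.948140, ρ_SOR = 0.948140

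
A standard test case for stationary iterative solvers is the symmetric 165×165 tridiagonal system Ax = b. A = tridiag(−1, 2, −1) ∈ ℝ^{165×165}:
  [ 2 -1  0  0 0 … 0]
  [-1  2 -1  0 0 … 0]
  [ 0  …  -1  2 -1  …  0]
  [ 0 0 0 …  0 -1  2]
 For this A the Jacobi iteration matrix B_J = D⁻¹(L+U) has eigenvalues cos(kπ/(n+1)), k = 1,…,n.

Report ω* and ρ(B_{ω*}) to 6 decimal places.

ω* = 1.962855, ρ_SOR = 0.962855

B_J for the 165×165 system has eigenvalues cos(kπ/166); ρ_J = cos(π/166) = 0.999821.
√(1−ρ_J²) simplifies to sin(π/166) = 0.0189241.
ω* = 2 / (1 + 0.0189241) = 2 / 1.0189241 ≈ 1.962855.
At ω = 1.962855 every |λ(B_ω)| = ω−1, so ρ_SOR = 0.962855.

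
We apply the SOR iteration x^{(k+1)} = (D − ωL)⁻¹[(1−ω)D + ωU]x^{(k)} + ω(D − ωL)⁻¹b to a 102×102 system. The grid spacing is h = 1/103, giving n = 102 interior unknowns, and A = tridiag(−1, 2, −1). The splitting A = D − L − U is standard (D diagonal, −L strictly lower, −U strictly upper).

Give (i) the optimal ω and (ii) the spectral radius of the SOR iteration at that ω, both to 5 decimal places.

ω* = 1.94081, ρ_SOR = 0.94081

spectrum of D⁻¹(L+U) = {cos(kπ/103) : 1≤k≤102}; ρ_J = cos(π/103) = 0.99953.
root = sin(π/103) = 0.030496  (since 1−cos² = sin²).
So ω* = 2/1.030496 = 1.94081 (Young).
[ρ_SOR] ω* − 1 = 0.94081.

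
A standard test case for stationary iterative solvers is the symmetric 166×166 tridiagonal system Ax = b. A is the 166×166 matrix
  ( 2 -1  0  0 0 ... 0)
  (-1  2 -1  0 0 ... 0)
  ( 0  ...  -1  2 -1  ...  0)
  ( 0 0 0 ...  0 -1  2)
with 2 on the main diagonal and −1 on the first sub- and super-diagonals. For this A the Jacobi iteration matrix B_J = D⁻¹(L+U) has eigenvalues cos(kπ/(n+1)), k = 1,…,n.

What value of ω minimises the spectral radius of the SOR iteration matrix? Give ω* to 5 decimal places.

ρ_J = max_k |cos(kπ/167)| = cos(π/167) = 0.99982
root = sin(π/167) = 0.018811  (since 1−cos² = sin²).
ω* = 2/(1 + 0.018811) = 2/1.018811 = 1.96307.
and ρ(B_{ω*}) = 1.96307 − 1 = 0.96307.

ω* = 1.96307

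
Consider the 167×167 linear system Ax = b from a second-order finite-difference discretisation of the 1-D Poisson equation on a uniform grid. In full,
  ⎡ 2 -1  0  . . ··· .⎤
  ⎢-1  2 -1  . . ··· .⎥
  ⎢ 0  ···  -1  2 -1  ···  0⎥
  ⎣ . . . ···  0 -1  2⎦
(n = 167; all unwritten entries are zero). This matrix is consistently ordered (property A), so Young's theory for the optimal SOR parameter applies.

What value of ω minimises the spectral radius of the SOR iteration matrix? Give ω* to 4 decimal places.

ω* = 1.9633

B_J for the 167×167 system has eigenvalues cos(kπ/168); ρ_J = cos(π/168) = 0.9998.
√(1−ρ_J²) simplifies to sin(π/168) = 0.01870.
ω* = 2/(1+0.01870) = 1.9633
Hence ρ(B_{ω*}) = 1.9633 − 1 = 0.9633.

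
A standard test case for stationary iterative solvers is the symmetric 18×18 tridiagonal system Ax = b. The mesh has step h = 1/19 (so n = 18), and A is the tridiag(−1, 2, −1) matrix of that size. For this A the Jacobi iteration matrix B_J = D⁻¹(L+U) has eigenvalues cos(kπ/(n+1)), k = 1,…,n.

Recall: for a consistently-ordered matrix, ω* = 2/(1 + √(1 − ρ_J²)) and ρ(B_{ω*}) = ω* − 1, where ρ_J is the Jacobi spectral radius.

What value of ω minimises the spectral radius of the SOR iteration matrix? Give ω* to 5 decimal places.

ω* = 1.71734

n=18: λ(B_J) = 1 − λ(A)/2 = cos(kπ/19); k=1 gives ρ_J = 0.98636.
1 − cos²(π/19) = sin²(π/19) ⇒ √(1−ρ_J²) = sin(π/19) = 0.164595.
So ω* = 2/1.164595 = 1.71734 (Young).
ρ_SOR = ω* − 1 ≈ 0.71734.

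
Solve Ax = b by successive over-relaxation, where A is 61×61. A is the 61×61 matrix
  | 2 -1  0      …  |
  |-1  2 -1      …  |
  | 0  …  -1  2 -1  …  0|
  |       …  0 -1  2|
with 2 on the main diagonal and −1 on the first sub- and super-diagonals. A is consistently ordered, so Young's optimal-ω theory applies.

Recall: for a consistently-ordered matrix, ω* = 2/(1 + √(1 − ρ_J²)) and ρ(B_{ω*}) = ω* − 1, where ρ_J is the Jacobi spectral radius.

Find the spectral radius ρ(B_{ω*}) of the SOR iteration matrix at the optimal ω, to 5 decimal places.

½·tridiag(1,0,1) at n=61: λ_k = cos(kπ/62); max |λ| at k=1 ⇒ ρ_J = cos(π/62) ≈ 0.99872.
root = sin(π/62) = 0.050649  (since 1−cos² = sin²).
ω* = 2/(1 + 0.050649) = 2/1.050649 = 1.90359.
ρ_SOR = ω* − 1 ≈ 0.90359.

ρ_SOR = 0.90359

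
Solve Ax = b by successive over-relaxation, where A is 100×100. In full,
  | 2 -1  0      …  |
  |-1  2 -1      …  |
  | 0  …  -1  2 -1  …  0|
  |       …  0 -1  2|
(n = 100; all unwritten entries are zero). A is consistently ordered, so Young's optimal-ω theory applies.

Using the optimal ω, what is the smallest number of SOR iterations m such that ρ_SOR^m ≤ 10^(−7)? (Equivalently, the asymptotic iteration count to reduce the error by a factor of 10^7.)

m = 260

½·tridiag(1,0,1) at n=100: λ_k = cos(kπ/101); max |λ| at k=1 ⇒ ρ_J = cos(π/101) ≈ 0.9995163.
√(1 − cos²(π/101)) = sin(π/101) ≈ 0.0310999.
ω* = 2/(1+0.0310999) = 1.9396763
At ω = 1.9396763 every |λ(B_ω)| = ω−1, so ρ_SOR = 0.9396763.
(0.9396763)^m ≤ 10^{−7}  ⇒  m·ln(0.9396763) ≤ −7·ln10  ⇒  m ≥ 259.051  ⇒  m = 260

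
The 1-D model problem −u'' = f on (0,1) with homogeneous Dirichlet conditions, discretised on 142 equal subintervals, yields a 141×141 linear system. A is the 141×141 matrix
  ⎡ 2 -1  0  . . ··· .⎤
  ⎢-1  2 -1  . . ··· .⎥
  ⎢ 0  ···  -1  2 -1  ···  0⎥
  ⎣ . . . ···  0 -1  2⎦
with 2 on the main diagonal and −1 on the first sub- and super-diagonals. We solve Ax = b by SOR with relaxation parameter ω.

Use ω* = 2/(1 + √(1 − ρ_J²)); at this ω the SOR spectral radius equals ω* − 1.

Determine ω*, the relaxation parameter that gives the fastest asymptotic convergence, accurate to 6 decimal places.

½·tridiag(1,0,1) at n=141: λ_k = cos(kπ/142); max |λ| at k=1 ⇒ ρ_J = cos(π/142) ≈ 0.999755.
1 − cos²(π/142) = sin²(π/142) ⇒ √(1−ρ_J²) = sin(π/142) = 0.0221221.
ω* = 2/(1 + 0.0221221) = 2/1.0221221 = 1.956713.
ρ_SOR = ω* − 1 = 1.956713 − 1 = 0.956713.

ω* = 1.956713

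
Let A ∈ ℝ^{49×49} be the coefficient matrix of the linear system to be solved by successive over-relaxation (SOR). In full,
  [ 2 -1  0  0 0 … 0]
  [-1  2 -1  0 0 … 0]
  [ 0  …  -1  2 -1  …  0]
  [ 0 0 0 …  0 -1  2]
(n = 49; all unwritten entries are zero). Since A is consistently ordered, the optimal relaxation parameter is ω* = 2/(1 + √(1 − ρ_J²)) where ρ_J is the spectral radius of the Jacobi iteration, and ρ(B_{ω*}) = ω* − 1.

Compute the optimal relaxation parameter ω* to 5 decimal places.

ω* = 1.88184

½·tridiag(1,0,1) at n=49: λ_k = cos(kπ/50); max |λ| at k=1 ⇒ ρ_J = cos(π/50) ≈ 0.99803.
√(1 − cos²(π/50)) = sin(π/50) ≈ 0.062791.
ω* = 2 / (1 + 0.062791) = 2 / 1.062791 ≈ 1.88184.
ρ_SOR = ω* − 1 ≈ 0.88184.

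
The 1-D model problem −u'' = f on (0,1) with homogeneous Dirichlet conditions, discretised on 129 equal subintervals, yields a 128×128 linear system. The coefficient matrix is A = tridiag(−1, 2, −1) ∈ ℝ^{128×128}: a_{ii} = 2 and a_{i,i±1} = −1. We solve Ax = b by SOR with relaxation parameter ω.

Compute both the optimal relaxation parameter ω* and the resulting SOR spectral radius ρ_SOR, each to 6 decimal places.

n=128: λ(B_J) = 1 − λ(A)/2 = cos(kπ/129); k=1 gives ρ_J = 0.999703.
root = sin(π/129) = 0.0243510  (since 1−cos² = sin²).
So ω* = 2/1.0243510 = 1.952456 (Young).
ρ_SOR = ω* − 1 = 1.952456 − 1 = 0.952456.

ω* = 1.952456, ρ_SOR = 0.952456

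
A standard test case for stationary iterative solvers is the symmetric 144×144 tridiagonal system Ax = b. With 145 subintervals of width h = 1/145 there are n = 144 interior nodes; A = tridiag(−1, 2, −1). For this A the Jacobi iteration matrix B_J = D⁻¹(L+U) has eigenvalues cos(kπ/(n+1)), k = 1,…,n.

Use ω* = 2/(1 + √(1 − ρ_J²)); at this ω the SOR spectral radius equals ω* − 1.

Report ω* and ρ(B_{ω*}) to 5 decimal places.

spectrum of D⁻¹(L+U) = {cos(kπ/145) : 1≤k≤144}; ρ_J = cos(π/145) = 0.99977.
√(1−ρ_J²) simplifies to sin(π/145) = 0.021664.
Then 2/(1+√(1−ρ_J²)) = 2/(1+0.021664); ω* = 2/1.021664 = 1.95759.
ρ_SOR = ω* − 1 = 1.95759 − 1 = 0.95759.

ω* = 1.95759, ρ_SOR = 0.95759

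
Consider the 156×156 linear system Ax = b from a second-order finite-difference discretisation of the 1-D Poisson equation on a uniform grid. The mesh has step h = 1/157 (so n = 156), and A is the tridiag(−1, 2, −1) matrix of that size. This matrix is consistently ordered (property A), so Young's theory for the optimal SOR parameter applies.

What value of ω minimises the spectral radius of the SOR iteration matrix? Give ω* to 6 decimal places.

ω* = 1.960767

ρ_J = max_k |cos(kπ/157)| = cos(π/157) = 0.999800
1 − cos²(π/157) = sin²(π/157) ⇒ √(1−ρ_J²) = sin(π/157) = 0.0200088.
ω* = 2 / (1 + 0.0200088) = 2 / 1.0200088 ≈ 1.960767.
At ω = 1.960767 every |λ(B_ω)| = ω−1, so ρ_SOR = 0.960767.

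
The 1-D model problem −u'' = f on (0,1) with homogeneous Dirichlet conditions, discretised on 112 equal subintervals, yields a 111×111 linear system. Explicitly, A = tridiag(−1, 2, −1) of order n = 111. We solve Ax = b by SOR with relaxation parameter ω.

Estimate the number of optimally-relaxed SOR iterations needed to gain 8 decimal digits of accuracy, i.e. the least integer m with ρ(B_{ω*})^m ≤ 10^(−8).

spectrum of D⁻¹(L+U) = {cos(kπ/112) : 1≤k≤111}; ρ_J = cos(π/112) = 0.9996066.
√(1−ρ_J²) = |sin(π/112)| = 0.0280463
Then 2/(1+√(1−ρ_J²)) = 2/(1+0.0280463); ω* = 2/1.0280463 = 1.9454377.
and ρ(B_{ω*}) = 1.9454377 − 1 = 0.9454377.
Need (0.9454377)^m ≤ 10^(−8): m ≥ 8·ln10/|ln 0.9454377| = 18.4207/0.0561073 = 328.312 ⇒ m = 329.

m = 329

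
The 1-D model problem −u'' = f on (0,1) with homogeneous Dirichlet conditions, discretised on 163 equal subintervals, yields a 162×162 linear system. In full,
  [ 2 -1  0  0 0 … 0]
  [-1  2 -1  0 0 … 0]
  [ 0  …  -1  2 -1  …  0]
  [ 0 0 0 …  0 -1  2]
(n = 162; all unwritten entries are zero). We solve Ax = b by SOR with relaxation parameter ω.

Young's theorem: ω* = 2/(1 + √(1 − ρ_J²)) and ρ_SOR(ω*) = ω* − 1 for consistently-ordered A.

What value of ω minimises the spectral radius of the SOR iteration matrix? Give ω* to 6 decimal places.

ρ_J = max_k |cos(kπ/163)| = cos(π/163) = 0.999814
√(1−ρ_J²) simplifies to sin(π/163) = 0.0192724.
ω* = 2/(1+0.0192724) = 1.962184
and ρ(B_{ω*}) = 1.962184 − 1 = 0.962184.

ω* = 1.962184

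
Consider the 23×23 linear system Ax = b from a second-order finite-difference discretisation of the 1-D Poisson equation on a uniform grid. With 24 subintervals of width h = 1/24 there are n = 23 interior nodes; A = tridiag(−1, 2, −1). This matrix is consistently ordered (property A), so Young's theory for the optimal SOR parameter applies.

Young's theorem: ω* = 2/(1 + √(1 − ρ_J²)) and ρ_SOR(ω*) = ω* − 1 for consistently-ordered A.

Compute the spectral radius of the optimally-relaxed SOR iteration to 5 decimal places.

ρ_SOR = 0.76909

ρ_J = max_k |cos(kπ/24)| = cos(π/24) = 0.99144
√(1 − cos²(π/24)) = sin(π/24) ≈ 0.130526.
ω* = 2/(1+0.130526) = 1.76909
ρ_SOR = ω* − 1 = 1.76909 − 1 = 0.76909.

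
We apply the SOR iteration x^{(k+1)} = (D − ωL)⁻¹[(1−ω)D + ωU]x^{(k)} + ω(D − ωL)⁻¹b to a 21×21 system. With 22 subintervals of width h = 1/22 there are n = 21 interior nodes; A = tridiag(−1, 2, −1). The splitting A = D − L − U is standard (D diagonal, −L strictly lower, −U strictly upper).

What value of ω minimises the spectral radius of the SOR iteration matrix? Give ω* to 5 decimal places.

ω* = 1.75083

B_J for the 21×21 system has eigenvalues cos(kπ/22); ρ_J = cos(π/22) = 0.98982.
√(1−ρ_J²) = |sin(π/22)| = 0.142315
ω* = 2 / (1 + 0.142315) = 2 / 1.142315 ≈ 1.75083.
ρ(B_{ω*}) = ω*−1 = 0.75083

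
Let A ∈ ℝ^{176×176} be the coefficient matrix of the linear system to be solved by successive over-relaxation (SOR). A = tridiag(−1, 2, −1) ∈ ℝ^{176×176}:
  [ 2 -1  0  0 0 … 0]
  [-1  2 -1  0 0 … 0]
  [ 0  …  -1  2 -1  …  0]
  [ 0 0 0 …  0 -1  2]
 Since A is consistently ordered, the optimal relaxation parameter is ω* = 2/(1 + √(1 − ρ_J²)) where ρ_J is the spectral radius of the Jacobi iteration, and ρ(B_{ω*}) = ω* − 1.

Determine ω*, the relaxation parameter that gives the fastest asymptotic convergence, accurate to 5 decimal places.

[ρ_J] n=176: ρ(B_J) = cos(π/(n+1)) = cos(π/177) = 0.99984.
√(1 − cos²(π/177)) = sin(π/177) ≈ 0.017748.
Young: ω* = 2/(1+√(1−ρ_J²)) = 2/(1+0.017748) = 2/1.017748 = 1.96512.
ρ_SOR = ω* − 1 = 1.96512 − 1 = 0.96512.

ω* = 1.96512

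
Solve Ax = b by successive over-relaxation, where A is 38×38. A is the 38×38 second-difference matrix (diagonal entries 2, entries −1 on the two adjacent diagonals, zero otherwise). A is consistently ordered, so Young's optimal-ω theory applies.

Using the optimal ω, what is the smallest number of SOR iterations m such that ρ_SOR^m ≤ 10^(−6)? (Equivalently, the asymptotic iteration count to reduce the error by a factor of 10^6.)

m = 86

ρ_J = max_k |cos(kπ/39)| = cos(π/39) = 0.9967573
√(1 − cos²(π/39)) = sin(π/39) ≈ 0.0804666.
So ω* = 2/1.0804666 = 1.8510521 (Young).
ρ_SOR = ω* − 1 ≈ 0.8510521.
(0.8510521)^m ≤ 10^{−6}  ⇒  m·ln(0.8510521) ≤ −6·ln10  ⇒  m ≥ 85.661  ⇒  m = 86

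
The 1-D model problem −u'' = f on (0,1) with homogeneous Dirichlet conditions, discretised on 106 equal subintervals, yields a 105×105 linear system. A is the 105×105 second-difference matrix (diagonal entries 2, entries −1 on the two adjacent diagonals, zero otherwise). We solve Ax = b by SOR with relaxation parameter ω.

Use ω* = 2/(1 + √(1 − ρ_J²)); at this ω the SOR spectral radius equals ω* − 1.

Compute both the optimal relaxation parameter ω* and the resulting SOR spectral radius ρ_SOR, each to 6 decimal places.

ω* = 1.942439, ρ_SOR = 0.942439

½·tridiag(1,0,1) at n=105: λ_k = cos(kπ/106); max |λ| at k=1 ⇒ ρ_J = cos(π/106) ≈ 0.999561.
√(1−ρ_J²) = |sin(π/106)| = 0.0296333
So ω* = 2/1.0296333 = 1.942439 (Young).
and ρ(B_{ω*}) = 1.942439 − 1 = 0.942439.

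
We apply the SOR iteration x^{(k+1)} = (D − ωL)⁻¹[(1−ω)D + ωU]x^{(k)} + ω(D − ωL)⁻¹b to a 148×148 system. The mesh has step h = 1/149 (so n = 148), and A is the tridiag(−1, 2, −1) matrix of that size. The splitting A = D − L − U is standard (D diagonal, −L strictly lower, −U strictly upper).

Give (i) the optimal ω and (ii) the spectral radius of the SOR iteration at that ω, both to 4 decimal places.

n=148: λ(B_J) = 1 − λ(A)/2 = cos(kπ/149); k=1 gives ρ_J = 0.9998.
√(1−ρ_J²) simplifies to sin(π/149) = 0.02108.
Young: ω* = 2/(1+√(1−ρ_J²)) = 2/(1+0.02108) = 2/1.02108 = 1.9587.
ρ_SOR = ω* − 1 = 1.9587 − 1 = 0.9587.

ω* = 1.9587, ρ_SOR = 0.9587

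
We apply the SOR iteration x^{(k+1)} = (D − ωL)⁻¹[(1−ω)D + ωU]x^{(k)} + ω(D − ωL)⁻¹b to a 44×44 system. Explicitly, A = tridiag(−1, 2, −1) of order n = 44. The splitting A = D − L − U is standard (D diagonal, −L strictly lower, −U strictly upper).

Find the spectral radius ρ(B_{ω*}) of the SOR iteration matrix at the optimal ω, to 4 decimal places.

ρ_J = max_k |cos(kπ/45)| = cos(π/45) = 0.9976
√(1−ρ_J²) = |sin(π/45)| = 0.06976
ω* = 2/(1 + 0.06976) = 2/1.06976 = 1.8696.
ρ(B_{ω*}) = ω*−1 = 0.8696

ρ_SOR = 0.8696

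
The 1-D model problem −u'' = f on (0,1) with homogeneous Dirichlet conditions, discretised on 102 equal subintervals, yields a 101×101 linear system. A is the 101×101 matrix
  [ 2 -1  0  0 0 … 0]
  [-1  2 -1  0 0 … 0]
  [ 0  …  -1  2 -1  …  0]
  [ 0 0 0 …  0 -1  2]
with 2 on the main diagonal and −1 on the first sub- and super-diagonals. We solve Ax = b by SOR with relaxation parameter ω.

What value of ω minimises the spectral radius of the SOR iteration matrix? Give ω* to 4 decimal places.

ω* = 1.9402

With n=101, ρ(Jacobi) = cos(π/102) = 0.9995.
√(1−ρ_J²) = |sin(π/102)| = 0.03080
Young: ω* = 2/(1+√(1−ρ_J²)) = 2/(1+0.03080) = 2/1.03080 = 1.9402.
ρ_SOR = ω* − 1 = 1.9402 − 1 = 0.9402.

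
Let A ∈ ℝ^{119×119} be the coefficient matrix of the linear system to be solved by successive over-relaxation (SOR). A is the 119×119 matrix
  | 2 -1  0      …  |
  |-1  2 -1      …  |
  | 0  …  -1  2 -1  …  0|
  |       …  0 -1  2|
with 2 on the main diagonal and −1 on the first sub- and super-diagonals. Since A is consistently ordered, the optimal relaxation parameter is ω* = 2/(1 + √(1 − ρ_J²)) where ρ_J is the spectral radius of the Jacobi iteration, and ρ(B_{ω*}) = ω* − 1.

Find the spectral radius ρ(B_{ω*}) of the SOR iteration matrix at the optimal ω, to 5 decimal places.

ρ_SOR = 0.94898

B_J for the 119×119 system has eigenvalues cos(kπ/120); ρ_J = cos(π/120) = 0.99966.
√(1−ρ_J²) = |sin(π/120)| = 0.026177
ω* = 2/(1 + 0.026177) = 2/1.026177 = 1.94898.
Hence ρ(B_{ω*}) = 1.94898 − 1 = 0.94898.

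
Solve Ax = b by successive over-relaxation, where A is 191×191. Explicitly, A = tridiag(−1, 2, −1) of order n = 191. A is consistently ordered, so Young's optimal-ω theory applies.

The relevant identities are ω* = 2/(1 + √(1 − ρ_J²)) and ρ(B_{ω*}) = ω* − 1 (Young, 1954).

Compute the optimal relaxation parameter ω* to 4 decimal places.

ω* = 1.9678

spectrum of D⁻¹(L+U) = {cos(kπ/192) : 1≤k≤191}; ρ_J = cos(π/192) = 0.9999.
√(1 − cos²(π/192)) = sin(π/192) ≈ 0.01636.
ω* = 2/(1+0.01636) = 1.9678
ρ_SOR = ω* − 1 ≈ 0.9678.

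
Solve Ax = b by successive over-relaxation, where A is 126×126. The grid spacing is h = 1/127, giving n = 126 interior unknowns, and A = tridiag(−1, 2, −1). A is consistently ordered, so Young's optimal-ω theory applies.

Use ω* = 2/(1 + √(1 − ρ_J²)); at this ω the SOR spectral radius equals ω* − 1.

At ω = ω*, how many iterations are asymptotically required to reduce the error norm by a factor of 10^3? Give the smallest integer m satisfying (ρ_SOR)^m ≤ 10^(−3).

m = 140

n=126: λ(B_J) = 1 − λ(A)/2 = cos(kπ/127); k=1 gives ρ_J = 0.9996941.
1 − cos²(π/127) = sin²(π/127) ⇒ √(1−ρ_J²) = sin(π/127) = 0.0247344.
Young: ω* = 2/(1+√(1−ρ_J²)) = 2/(1+0.0247344) = 2/1.0247344 = 1.9517252.
At ω = 1.9517252 every |λ(B_ω)| = ω−1, so ρ_SOR = 0.9517252.
m ≥ 3·ln10 / (−ln 0.9517252) = 139.610; smallest integer m = 140.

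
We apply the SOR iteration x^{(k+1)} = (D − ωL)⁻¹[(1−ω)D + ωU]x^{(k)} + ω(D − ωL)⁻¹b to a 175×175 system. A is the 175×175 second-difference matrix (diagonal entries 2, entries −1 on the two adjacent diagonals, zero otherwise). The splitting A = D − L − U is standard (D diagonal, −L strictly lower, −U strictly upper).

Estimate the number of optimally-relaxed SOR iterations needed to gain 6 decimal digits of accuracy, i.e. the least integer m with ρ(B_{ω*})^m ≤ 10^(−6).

m = 387

½·tridiag(1,0,1) at n=175: λ_k = cos(kπ/176); max |λ| at k=1 ⇒ ρ_J = cos(π/176) ≈ 0.9998407.
√(1−ρ_J²) = |sin(π/176)| = 0.0178490
Young: ω* = 2/(1+√(1−ρ_J²)) = 2/(1+0.0178490) = 2/1.0178490 = 1.9649280.
ρ(B_{ω*}) = ω*−1 = 0.9649280
6·ln10 = 13.8155; −ln(0.9649280) = 0.0357018; m = ⌈13.8155/0.0357018⌉ = ⌈386.969⌉ = 387.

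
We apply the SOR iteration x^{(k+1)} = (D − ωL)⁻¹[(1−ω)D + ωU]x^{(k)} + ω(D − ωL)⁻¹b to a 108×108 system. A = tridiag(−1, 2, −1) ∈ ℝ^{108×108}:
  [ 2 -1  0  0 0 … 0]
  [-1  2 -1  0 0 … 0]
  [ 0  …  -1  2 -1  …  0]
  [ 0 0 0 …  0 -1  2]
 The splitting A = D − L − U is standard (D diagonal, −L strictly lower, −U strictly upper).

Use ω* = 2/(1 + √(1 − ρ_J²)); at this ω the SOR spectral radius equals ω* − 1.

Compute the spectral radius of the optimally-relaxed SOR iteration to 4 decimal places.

ρ_SOR = 0.9440

With n=108, ρ(Jacobi) = cos(π/109) = 0.9996.
root = sin(π/109) = 0.02882  (since 1−cos² = sin²).
Then 2/(1+√(1−ρ_J²)) = 2/(1+0.02882); ω* = 2/1.02882 = 1.9440.
Hence ρ(B_{ω*}) = 1.9440 − 1 = 0.9440.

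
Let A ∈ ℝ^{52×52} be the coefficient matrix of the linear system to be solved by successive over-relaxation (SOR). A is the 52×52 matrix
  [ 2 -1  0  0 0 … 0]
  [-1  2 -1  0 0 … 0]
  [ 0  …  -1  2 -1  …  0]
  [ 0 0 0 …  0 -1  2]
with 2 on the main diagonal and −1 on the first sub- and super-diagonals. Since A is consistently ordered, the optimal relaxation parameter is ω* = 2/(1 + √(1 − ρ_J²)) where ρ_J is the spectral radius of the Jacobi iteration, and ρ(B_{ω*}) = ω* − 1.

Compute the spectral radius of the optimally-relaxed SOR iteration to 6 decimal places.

½·tridiag(1,0,1) at n=52: λ_k = cos(kπ/53); max |λ| at k=1 ⇒ ρ_J = cos(π/53) ≈ 0.998244.
1 − cos²(π/53) = sin²(π/53) ⇒ √(1−ρ_J²) = sin(π/53) = 0.0592406.
[ω*] 2 ÷ (1 + 0.0592406) = 2 ÷ 1.0592406 = 1.888145.
[ρ_SOR] ω* − 1 = 0.888145.

ρ_SOR = 0.888145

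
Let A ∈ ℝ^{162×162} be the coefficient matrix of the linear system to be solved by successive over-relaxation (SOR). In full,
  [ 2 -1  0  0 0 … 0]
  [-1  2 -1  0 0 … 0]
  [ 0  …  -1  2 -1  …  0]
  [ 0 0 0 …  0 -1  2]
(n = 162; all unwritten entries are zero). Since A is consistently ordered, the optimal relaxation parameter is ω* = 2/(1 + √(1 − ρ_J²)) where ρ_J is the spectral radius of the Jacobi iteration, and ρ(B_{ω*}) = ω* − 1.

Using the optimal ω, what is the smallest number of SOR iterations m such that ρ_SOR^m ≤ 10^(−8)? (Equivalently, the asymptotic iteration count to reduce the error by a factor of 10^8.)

B_J for the 162×162 system has eigenvalues cos(kπ/163); ρ_J = cos(π/163) = 0.9998143.
1 − cos²(π/163) = sin²(π/163) ⇒ √(1−ρ_J²) = sin(π/163) = 0.0192724.
[ω*] 2 ÷ (1 + 0.0192724) = 2 ÷ 1.0192724 = 1.9621840.
[ρ_SOR] ω* − 1 = 0.9621840.
m ≥ 8·ln10 / (−ln 0.9621840) = 477.844; smallest integer m = 478.

m = 478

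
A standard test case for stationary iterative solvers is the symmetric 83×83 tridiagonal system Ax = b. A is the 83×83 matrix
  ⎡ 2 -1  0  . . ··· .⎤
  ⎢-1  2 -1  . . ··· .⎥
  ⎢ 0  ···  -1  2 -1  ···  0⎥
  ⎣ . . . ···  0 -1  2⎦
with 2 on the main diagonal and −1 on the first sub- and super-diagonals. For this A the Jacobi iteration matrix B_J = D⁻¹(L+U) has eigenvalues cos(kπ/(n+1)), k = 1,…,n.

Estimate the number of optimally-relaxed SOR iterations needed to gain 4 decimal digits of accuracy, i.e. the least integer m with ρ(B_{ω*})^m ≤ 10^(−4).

With n=83, ρ(Jacobi) = cos(π/84) = 0.9993007.
√(1−ρ_J²) = |sin(π/84)| = 0.0373912
Then 2/(1+√(1−ρ_J²)) = 2/(1+0.0373912); ω* = 2/1.0373912 = 1.9279130.
[ρ_SOR] ω* − 1 = 0.9279130.
Need (0.9279130)^m ≤ 10^(−4): m ≥ 4·ln10/|ln 0.9279130| = 9.21034/0.0748173 = 123.104 ⇒ m = 124.

m = 124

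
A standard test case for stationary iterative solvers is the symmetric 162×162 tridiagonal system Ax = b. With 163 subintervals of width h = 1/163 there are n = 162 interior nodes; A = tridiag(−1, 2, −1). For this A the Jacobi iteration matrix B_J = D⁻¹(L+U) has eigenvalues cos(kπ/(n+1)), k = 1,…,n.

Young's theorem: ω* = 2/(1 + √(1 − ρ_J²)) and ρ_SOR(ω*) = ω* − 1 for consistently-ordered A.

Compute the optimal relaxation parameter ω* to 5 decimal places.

n=162: λ(B_J) = 1 − λ(A)/2 = cos(kπ/163); k=1 gives ρ_J = 0.99981.
1 − cos²(π/163) = sin²(π/163) ⇒ √(1−ρ_J²) = sin(π/163) = 0.019272.
So ω* = 2/1.019272 = 1.96218 (Young).
At ω = 1.96218 every |λ(B_ω)| = ω−1, so ρ_SOR = 0.96218.

ω* = 1.96218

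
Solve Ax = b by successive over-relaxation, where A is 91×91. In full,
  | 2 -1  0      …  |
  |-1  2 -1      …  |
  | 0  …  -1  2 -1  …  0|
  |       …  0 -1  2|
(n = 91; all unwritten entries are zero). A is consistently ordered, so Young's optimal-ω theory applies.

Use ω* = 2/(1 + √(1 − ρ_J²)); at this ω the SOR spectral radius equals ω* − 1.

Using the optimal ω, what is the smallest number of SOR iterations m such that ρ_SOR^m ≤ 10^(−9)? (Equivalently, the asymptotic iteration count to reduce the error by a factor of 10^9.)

m = 304

ρ_J = max_k |cos(kπ/92)| = cos(π/92) = 0.9994170
1 − cos²(π/92) = sin²(π/92) ⇒ √(1−ρ_J²) = sin(π/92) = 0.0341411.
So ω* = 2/1.0341411 = 1.9339721 (Young).
ρ_SOR = ω* − 1 = 1.9339721 − 1 = 0.9339721.
(0.9339721)^m ≤ 10^{−9}  ⇒  m·ln(0.9339721) ≤ −9·ln10  ⇒  m ≥ 303.377  ⇒  m = 304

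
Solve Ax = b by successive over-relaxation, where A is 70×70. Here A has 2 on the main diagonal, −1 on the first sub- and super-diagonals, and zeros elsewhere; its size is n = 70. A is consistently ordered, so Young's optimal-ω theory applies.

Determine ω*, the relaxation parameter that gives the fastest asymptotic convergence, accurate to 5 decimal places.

spectrum of D⁻¹(L+U) = {cos(kπ/71) : 1≤k≤70}; ρ_J = cos(π/71) = 0.99902.
root = sin(π/71) = 0.044233  (since 1−cos² = sin²).
Then 2/(1+√(1−ρ_J²)) = 2/(1+0.044233); ω* = 2/1.044233 = 1.91528.
ρ(B_{ω*}) = ω*−1 = 0.91528

ω* = 1.91528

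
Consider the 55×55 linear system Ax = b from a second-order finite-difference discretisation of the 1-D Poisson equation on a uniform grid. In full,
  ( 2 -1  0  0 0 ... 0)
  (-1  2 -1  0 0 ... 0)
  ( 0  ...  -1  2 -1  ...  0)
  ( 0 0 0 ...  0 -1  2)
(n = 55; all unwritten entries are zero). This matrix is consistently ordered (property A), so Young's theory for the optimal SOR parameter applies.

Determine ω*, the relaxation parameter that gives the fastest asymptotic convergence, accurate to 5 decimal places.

ω* = 1.89381

ρ_J = max_k |cos(kπ/56)| = cos(π/56) = 0.99843
1 − cos²(π/56) = sin²(π/56) ⇒ √(1−ρ_J²) = sin(π/56) = 0.056070.
Then 2/(1+√(1−ρ_J²)) = 2/(1+0.056070); ω* = 2/1.056070 = 1.89381.
Hence ρ(B_{ω*}) = 1.89381 − 1 = 0.89381.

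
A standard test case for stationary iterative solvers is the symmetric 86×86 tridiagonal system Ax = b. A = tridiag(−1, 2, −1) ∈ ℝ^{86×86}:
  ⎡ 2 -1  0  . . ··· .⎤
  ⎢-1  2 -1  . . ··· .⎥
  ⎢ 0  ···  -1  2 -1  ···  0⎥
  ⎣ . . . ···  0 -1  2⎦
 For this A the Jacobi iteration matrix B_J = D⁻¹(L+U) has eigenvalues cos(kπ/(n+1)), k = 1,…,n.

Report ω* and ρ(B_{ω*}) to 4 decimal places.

ω* = 1.9303, ρ_SOR = 0.9303

[ρ_J] n=86: ρ(B_J) = cos(π/(n+1)) = cos(π/87) = 0.9993.
√(1−ρ_J²) = |sin(π/87)| = 0.03610
Young: ω* = 2/(1+√(1−ρ_J²)) = 2/(1+0.03610) = 2/1.03610 = 1.9303.
At ω = 1.9303 every |λ(B_ω)| = ω−1, so ρ_SOR = 0.9303.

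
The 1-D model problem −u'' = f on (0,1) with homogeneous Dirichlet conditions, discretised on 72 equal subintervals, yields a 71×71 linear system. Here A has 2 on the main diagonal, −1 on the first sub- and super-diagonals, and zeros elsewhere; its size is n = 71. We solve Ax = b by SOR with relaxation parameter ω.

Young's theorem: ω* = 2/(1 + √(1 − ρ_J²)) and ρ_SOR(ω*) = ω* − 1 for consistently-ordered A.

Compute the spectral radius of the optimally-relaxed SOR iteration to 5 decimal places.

spectrum of D⁻¹(L+U) = {cos(kπ/72) : 1≤k≤71}; ρ_J = cos(π/72) = 0.99905.
1 − cos²(π/72) = sin²(π/72) ⇒ √(1−ρ_J²) = sin(π/72) = 0.043619.
ω* = 2/(1+0.043619) = 1.91641
ρ(B_{ω*}) = ω*−1 = 0.91641

ρ_SOR = 0.91641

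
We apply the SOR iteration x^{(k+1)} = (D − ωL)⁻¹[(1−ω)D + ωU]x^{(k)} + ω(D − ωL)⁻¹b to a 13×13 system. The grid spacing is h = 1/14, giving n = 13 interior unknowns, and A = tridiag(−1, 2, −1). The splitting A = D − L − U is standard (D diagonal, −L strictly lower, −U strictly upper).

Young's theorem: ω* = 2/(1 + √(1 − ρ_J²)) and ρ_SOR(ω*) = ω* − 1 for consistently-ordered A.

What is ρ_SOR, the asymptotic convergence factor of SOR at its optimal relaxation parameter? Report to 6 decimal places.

With n=13, ρ(Jacobi) = cos(π/14) = 0.974928.
1 − cos²(π/14) = sin²(π/14) ⇒ √(1−ρ_J²) = sin(π/14) = 0.2225209.
Then 2/(1+√(1−ρ_J²)) = 2/(1+0.2225209); ω* = 2/1.2225209 = 1.635964.
ρ_SOR = ω* − 1 ≈ 0.635964.

ρ_SOR = 0.635964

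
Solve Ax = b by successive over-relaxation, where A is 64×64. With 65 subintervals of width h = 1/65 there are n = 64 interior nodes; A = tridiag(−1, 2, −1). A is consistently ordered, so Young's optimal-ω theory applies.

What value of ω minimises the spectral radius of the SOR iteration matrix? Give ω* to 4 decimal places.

B_J for the 64×64 system has eigenvalues cos(kπ/65); ρ_J = cos(π/65) = 0.9988.
root = sin(π/65) = 0.04831  (since 1−cos² = sin²).
ω* = 2/(1+0.04831) = 1.9078
and ρ(B_{ω*}) = 1.9078 − 1 = 0.9078.

ω* = 1.9078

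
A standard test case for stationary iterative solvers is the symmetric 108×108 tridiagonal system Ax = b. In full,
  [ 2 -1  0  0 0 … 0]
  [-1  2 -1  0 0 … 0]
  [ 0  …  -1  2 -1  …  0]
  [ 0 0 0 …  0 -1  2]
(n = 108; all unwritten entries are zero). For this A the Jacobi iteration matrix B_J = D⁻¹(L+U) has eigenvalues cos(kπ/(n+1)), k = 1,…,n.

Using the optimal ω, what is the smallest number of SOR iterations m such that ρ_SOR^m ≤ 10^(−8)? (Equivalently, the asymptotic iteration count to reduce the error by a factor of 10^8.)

m = 320

ρ_J = max_k |cos(kπ/109)| = cos(π/109) = 0.9995847
root = sin(π/109) = 0.0288180  (since 1−cos² = sin²).
[ω*] 2 ÷ (1 + 0.0288180) = 2 ÷ 1.0288180 = 1.9439784.
ρ_SOR = ω* − 1 = 1.9439784 − 1 = 0.9439784.
8·ln10 = 18.4207; −ln(0.9439784) = 0.057652; m = ⌈18.4207/0.057652⌉ = ⌈319.515⌉ = 320.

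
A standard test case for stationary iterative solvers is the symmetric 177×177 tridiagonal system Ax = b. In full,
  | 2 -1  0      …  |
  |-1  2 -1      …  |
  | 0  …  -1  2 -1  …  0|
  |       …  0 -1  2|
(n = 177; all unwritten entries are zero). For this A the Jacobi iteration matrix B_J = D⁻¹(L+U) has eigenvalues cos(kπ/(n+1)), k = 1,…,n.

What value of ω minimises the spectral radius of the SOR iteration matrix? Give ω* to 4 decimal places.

[ρ_J] n=177: ρ(B_J) = cos(π/(n+1)) = cos(π/178) = 0.9998.
√(1−ρ_J²) = |sin(π/178)| = 0.01765
ω* = 2/(1+0.01765) = 1.9653
At ω = 1.9653 every |λ(B_ω)| = ω−1, so ρ_SOR = 0.9653.

ω* = 1.9653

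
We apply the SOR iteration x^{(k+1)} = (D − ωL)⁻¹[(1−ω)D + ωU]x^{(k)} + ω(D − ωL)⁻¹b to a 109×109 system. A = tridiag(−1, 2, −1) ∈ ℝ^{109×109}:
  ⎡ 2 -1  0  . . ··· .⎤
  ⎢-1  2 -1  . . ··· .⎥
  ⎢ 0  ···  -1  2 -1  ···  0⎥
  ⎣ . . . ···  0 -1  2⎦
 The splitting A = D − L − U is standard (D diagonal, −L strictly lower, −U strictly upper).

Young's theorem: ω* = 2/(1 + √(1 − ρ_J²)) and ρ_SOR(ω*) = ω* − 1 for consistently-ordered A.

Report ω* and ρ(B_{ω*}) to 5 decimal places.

B_J for the 109×109 system has eigenvalues cos(kπ/110); ρ_J = cos(π/110) = 0.99959.
√(1 − cos²(π/110)) = sin(π/110) ≈ 0.028556.
Then 2/(1+√(1−ρ_J²)) = 2/(1+0.028556); ω* = 2/1.028556 = 1.94447.
ρ_SOR = ω* − 1 = 1.94447 − 1 = 0.94447.

ω* = 1.94447, ρ_SOR = 0.94447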